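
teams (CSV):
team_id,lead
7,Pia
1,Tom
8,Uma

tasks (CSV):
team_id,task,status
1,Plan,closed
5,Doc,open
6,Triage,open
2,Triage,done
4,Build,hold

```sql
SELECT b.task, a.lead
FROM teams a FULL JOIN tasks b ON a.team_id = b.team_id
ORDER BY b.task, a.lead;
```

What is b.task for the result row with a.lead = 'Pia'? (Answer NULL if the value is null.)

NULL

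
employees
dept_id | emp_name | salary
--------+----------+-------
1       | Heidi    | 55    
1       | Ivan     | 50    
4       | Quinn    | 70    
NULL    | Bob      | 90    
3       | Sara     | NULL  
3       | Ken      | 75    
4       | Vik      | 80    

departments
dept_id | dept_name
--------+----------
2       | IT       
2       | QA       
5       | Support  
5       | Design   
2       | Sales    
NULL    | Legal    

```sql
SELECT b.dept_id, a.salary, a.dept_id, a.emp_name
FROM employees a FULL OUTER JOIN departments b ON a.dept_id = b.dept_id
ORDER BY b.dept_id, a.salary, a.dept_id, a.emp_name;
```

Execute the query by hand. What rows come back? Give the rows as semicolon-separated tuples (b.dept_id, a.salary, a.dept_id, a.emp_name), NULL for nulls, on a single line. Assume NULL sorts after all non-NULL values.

FULL OUTER JOIN keeps every row from both sides; unmatched rows get NULL for the other side's columns.
Matching on a.dept_id = b.dept_id. A NULL in a compared column never satisfies the condition.
Matched pairs: 0; unmatched a rows kept: 7; unmatched b rows kept: 6.

(2, NULL, NULL, NULL); (2, NULL, NULL, NULL); (2, NULL, NULL, NULL); (5, NULL, NULL, NULL); (5, NULL, NULL, NULL); (NULL, 50, 1, Ivan); (NULL, 55, 1, Heidi); (NULL, 70, 4, Quinn); (NULL, 75, 3, Ken); (NULL, 80, 4, Vik); (NULL, 90, NULL, Bob); (NULL, NULL, 3, Sara); (NULL, NULL, NULL, NULL)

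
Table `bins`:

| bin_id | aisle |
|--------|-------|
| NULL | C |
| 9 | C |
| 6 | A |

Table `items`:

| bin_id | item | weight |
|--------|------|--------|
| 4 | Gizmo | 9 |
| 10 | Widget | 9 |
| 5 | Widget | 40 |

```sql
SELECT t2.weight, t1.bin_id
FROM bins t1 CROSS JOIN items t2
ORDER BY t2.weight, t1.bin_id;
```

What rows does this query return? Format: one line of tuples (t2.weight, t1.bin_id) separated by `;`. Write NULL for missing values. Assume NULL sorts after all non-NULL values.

(9, 6); (9, 6); (9, 9); (9, 9); (9, NULL); (9, NULL); (40, 6); (40, 9); (40, NULL)

CROSS JOIN pairs every row of `bins` with every row of `items`: 3 × 3 = 9 rows.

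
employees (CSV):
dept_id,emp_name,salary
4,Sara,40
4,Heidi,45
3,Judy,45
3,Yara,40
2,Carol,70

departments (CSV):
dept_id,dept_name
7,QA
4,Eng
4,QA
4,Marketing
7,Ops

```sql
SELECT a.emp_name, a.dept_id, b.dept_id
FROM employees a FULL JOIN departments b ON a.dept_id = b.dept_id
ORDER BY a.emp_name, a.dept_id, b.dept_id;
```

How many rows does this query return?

11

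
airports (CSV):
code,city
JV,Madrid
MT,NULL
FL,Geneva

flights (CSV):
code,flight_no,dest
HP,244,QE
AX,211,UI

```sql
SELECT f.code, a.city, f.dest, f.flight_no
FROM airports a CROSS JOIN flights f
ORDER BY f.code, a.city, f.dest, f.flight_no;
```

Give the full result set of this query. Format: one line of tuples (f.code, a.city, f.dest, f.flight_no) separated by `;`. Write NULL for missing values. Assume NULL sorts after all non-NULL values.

CROSS JOIN pairs every row of `airports` with every row of `flights`: 3 × 2 = 6 rows.
After projecting and ordering:
f.code | a.city | f.dest | f.flight_no
AX | Geneva | UI | 211
AX | Madrid | UI | 211
AX | NULL | UI | 211
HP | Geneva | QE | 244
HP | Madrid | QE | 244
HP | NULL | QE | 244

(AX, Geneva, UI, 211); (AX, Madrid, UI, 211); (AX, NULL, UI, 211); (HP, Geneva, QE, 244); (HP, Madrid, QE, 244); (HP, NULL, QE, 244)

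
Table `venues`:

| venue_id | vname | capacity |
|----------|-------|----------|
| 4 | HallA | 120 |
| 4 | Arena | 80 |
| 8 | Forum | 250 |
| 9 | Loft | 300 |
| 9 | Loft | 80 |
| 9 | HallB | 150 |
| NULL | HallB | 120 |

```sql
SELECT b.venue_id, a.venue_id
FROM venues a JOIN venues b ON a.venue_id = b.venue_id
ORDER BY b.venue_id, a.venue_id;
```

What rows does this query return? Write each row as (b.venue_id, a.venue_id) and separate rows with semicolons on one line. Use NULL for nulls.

INNER JOIN keeps only pairs where the ON condition holds.
Matching on a.venue_id = b.venue_id. A NULL in a compared column never satisfies the condition.
- a row (venue_id=4): matches 2 b row(s) → 2 output row(s).
- a row (venue_id=4): matches 2 b row(s) → 2 output row(s).
- a row (venue_id=8): matches 1 b row(s) → 1 output row(s).
- a row (venue_id=9): matches 3 b row(s) → 3 output row(s).
- a row (venue_id=9): matches 3 b row(s) → 3 output row(s).
- a row (venue_id=9): matches 3 b row(s) → 3 output row(s).
- a row (venue_id=NULL): no match → dropped.

(4, 4); (4, 4); (4, 4); (4, 4); (8, 8); (9, 9); (9, 9); (9, 9); (9, 9); (9, 9); (9, 9); (9, 9); (9, 9); (9, 9)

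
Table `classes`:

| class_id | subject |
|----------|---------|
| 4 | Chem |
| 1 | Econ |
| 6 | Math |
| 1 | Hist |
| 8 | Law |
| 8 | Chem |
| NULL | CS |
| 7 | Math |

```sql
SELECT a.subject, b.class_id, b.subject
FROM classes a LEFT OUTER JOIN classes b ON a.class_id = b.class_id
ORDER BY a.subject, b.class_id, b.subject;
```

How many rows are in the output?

LEFT JOIN keeps every row from `classes a`; unmatched rows get NULL for `classes b`'s columns.
Matching on a.class_id = b.class_id. A NULL in a compared column never satisfies the condition.
- a[0] class_id=4 → 1 match(es) in b → 1 row(s).
- a[1] class_id=1 → 2 match(es) in b → 2 row(s).
- a[2] class_id=6 → 1 match(es) in b → 1 row(s).
- a[3] class_id=1 → 2 match(es) in b → 2 row(s).
- a[4] class_id=8 → 2 match(es) in b → 2 row(s).
- a[5] class_id=8 → 2 match(es) in b → 2 row(s).
- a[6] class_id=NULL → no match; kept with NULLs on the b side.
- a[7] class_id=7 → 1 match(es) in b → 1 row(s).
Total: 11 matched + 1 padded = 12 rows.

12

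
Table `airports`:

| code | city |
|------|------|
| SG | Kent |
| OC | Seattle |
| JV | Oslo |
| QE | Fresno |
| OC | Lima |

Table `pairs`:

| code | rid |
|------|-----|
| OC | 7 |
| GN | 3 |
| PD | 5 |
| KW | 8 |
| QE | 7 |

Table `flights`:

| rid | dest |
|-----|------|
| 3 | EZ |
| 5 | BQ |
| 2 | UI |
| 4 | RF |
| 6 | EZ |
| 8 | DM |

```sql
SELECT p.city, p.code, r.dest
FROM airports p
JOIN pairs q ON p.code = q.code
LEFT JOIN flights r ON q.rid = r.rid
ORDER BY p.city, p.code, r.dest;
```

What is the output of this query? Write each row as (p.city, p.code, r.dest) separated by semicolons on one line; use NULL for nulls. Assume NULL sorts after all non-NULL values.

Joins associate left-to-right: airports INNER JOIN pairs on code gives 3 intermediate row(s).
Then LEFT JOIN `flights r` on rid: each of those 3 rows is kept; rows whose q.rid has no match in r get NULL for r's columns.

(Fresno, QE, NULL); (Lima, OC, NULL); (Seattle, OC, NULL)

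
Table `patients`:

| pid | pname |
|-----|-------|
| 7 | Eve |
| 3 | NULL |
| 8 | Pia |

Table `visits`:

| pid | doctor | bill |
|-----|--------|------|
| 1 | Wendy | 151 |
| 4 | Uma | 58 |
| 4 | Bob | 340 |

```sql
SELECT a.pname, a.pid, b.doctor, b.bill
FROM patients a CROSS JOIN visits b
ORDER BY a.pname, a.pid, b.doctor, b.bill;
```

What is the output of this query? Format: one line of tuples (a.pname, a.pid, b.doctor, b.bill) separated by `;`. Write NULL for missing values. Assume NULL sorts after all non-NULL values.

(Eve, 7, Bob, 340); (Eve, 7, Uma, 58); (Eve, 7, Wendy, 151); (Pia, 8, Bob, 340); (Pia, 8, Uma, 58); (Pia, 8, Wendy, 151); (NULL, 3, Bob, 340); (NULL, 3, Uma, 58); (NULL, 3, Wendy, 151)

CROSS JOIN pairs every row of `patients` with every row of `visits`: 3 × 3 = 9 rows.
After projecting and ordering:
a.pname | a.pid | b.doctor | b.bill
Eve | 7 | Bob | 340
Eve | 7 | Uma | 58
Eve | 7 | Wendy | 151
Pia | 8 | Bob | 340
Pia | 8 | Uma | 58
Pia | 8 | Wendy | 151
NULL | 3 | Bob | 340
NULL | 3 | Uma | 58
NULL | 3 | Wendy | 151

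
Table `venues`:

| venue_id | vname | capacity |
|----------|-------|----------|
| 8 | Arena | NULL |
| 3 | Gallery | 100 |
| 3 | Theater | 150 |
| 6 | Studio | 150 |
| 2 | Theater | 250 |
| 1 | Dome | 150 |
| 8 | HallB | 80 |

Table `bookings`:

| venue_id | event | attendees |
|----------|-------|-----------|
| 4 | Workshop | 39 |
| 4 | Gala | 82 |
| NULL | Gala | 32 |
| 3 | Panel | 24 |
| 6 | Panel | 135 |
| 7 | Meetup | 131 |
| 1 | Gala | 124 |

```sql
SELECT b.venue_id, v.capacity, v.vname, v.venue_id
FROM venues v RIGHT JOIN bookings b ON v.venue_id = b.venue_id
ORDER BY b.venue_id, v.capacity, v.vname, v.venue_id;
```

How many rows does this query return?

8

RIGHT JOIN keeps every row from `bookings`; unmatched rows get NULL for `venues`'s columns.
Matching on v.venue_id = b.venue_id. A NULL in a compared column never satisfies the condition.
- venue_id=8: no matching b row.
- venue_id=3: 1 matching b row(s), so 1 row(s) emitted.
- venue_id=3: 1 matching b row(s), so 1 row(s) emitted.
- venue_id=6: 1 matching b row(s), so 1 row(s) emitted.
- venue_id=2: no matching b row.
- venue_id=1: 1 matching b row(s), so 1 row(s) emitted.
- venue_id=8: no matching b row.
- 4 row(s) from b found no v partner → padded with NULL.
Total: 4 matched + 4 padded = 8 rows.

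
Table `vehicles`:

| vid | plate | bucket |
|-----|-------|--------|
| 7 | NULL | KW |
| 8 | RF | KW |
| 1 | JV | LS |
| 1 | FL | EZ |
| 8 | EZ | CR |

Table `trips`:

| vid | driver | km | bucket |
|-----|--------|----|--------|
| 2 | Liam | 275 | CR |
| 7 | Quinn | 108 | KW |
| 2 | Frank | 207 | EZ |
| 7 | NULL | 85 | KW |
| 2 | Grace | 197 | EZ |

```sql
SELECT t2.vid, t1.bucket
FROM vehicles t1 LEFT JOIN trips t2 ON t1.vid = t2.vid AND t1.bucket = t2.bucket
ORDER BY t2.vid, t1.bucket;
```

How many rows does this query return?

6

LEFT JOIN keeps every row from `vehicles`; unmatched rows get NULL for `trips`'s columns.
Matching on t1.vid = t2.vid AND t1.bucket = t2.bucket.
Matched pairs: 2; unmatched t1 rows kept: 4.
Total: 2 matched + 4 padded = 6 rows.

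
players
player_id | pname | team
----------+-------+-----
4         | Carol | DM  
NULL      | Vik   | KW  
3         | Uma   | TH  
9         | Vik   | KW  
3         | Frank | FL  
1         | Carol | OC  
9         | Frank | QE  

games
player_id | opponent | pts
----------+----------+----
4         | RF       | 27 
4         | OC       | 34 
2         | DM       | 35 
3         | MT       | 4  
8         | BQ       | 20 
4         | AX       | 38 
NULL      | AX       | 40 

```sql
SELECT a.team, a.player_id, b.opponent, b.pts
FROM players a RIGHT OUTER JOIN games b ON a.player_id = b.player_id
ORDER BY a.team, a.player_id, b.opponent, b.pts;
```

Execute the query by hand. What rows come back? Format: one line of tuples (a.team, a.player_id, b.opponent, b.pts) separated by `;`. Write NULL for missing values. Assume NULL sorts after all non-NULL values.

RIGHT JOIN keeps every row from `games`; unmatched rows get NULL for `players`'s columns.
Matching on a.player_id = b.player_id. A NULL in a compared column never satisfies the condition.
- player_id=4: 3 matching b row(s), so 3 row(s) emitted.
- player_id=NULL: no matching b row.
- player_id=3: 1 matching b row(s), so 1 row(s) emitted.
- player_id=9: no matching b row.
- player_id=3: 1 matching b row(s), so 1 row(s) emitted.
- player_id=1: no matching b row.
- player_id=9: no matching b row.
- plus 3 unmatched b row(s), each kept with NULL a columns.
After projecting and ordering:
a.team | a.player_id | b.opponent | b.pts
DM | 4 | AX | 38
DM | 4 | OC | 34
DM | 4 | RF | 27
FL | 3 | MT | 4
TH | 3 | MT | 4
NULL | NULL | AX | 40
NULL | NULL | BQ | 20
NULL | NULL | DM | 35

(DM, 4, AX, 38); (DM, 4, OC, 34); (DM, 4, RF, 27); (FL, 3, MT, 4); (TH, 3, MT, 4); (NULL, NULL, AX, 40); (NULL, NULL, BQ, 20); (NULL, NULL, DM, 35)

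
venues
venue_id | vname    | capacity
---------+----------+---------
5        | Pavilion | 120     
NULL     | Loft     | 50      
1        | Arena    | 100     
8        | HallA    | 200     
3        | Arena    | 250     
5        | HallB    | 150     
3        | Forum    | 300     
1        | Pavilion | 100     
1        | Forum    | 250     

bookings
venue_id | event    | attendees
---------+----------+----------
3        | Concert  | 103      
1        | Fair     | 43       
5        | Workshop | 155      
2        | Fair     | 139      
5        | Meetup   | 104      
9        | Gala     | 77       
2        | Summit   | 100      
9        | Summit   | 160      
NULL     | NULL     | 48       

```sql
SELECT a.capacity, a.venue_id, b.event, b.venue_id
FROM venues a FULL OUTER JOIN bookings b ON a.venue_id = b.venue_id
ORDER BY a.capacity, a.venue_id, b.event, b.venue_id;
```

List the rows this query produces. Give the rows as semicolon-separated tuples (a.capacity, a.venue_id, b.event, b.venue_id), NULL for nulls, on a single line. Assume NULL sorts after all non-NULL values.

FULL OUTER JOIN keeps every row from both sides; unmatched rows get NULL for the other side's columns.
Matching on a.venue_id = b.venue_id. A NULL in a compared column never satisfies the condition.
- a[0] venue_id=5 → 2 match(es) in b → 2 row(s).
- a[1] venue_id=NULL → no match; kept with NULLs on the b side.
- a[2] venue_id=1 → 1 match(es) in b → 1 row(s).
- a[3] venue_id=8 → no match; kept with NULLs on the b side.
- a[4] venue_id=3 → 1 match(es) in b → 1 row(s).
- a[5] venue_id=5 → 2 match(es) in b → 2 row(s).
- a[6] venue_id=3 → 1 match(es) in b → 1 row(s).
- a[7] venue_id=1 → 1 match(es) in b → 1 row(s).
- a[8] venue_id=1 → 1 match(es) in b → 1 row(s).
- plus 5 unmatched b row(s), each kept with NULL a columns.

(50, NULL, NULL, NULL); (100, 1, Fair, 1); (100, 1, Fair, 1); (120, 5, Meetup, 5); (120, 5, Workshop, 5); (150, 5, Meetup, 5); (150, 5, Workshop, 5); (200, 8, NULL, NULL); (250, 1, Fair, 1); (250, 3, Concert, 3); (300, 3, Concert, 3); (NULL, NULL, Fair, 2); (NULL, NULL, Gala, 9); (NULL, NULL, Summit, 2); (NULL, NULL, Summit, 9); (NULL, NULL, NULL, NULL)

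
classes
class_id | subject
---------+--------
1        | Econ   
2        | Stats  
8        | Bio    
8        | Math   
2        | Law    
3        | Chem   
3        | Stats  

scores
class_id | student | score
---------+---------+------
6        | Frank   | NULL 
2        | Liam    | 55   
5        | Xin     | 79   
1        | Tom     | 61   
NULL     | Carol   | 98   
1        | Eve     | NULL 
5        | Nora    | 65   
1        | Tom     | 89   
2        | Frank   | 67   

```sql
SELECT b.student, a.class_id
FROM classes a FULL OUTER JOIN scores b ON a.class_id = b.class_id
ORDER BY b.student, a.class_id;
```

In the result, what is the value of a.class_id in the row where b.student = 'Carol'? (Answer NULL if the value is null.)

FULL OUTER JOIN keeps every row from both sides; unmatched rows get NULL for the other side's columns.
Matching on a.class_id = b.class_id. A NULL in a compared column never satisfies the condition.
Matched pairs: 7; unmatched a rows kept: 4; unmatched b rows kept: 4.

NULL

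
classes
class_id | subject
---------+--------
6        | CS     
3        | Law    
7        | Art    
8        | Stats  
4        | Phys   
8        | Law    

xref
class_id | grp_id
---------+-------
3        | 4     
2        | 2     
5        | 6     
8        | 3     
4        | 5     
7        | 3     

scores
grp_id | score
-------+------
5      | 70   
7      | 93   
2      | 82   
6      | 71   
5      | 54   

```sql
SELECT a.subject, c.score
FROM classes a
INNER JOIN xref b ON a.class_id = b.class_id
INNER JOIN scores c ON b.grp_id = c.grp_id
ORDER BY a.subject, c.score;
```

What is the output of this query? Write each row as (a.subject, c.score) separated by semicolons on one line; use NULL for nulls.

Joins associate left-to-right: classes INNER JOIN xref on class_id gives 5 intermediate row(s).
Then INNER JOIN `scores c` on grp_id: keep only rows whose b.grp_id appears in c.

(Phys, 54); (Phys, 70)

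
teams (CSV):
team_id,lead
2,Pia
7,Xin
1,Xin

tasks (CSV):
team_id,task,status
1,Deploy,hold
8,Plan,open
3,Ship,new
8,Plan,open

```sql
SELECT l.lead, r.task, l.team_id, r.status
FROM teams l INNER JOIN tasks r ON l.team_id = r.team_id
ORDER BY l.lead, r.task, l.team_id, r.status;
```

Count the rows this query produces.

INNER JOIN keeps only pairs where the ON condition holds.
Matching on l.team_id = r.team_id.
- l (team_id=2) has no partner → excluded.
- l (team_id=7) has no partner → excluded.
- l (team_id=1) pairs with 1 row(s) of r.
Total: 1 rows.

1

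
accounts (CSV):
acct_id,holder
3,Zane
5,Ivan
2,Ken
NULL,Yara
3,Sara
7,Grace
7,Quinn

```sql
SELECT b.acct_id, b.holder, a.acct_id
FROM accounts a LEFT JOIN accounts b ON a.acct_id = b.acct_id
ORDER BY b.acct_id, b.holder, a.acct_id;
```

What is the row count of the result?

LEFT JOIN keeps every row from `accounts a`; unmatched rows get NULL for `accounts b`'s columns.
Matching on a.acct_id = b.acct_id. A NULL in a compared column never satisfies the condition.
Matched pairs: 10; unmatched a rows kept: 1.
Total: 10 matched + 1 padded = 11 rows.

11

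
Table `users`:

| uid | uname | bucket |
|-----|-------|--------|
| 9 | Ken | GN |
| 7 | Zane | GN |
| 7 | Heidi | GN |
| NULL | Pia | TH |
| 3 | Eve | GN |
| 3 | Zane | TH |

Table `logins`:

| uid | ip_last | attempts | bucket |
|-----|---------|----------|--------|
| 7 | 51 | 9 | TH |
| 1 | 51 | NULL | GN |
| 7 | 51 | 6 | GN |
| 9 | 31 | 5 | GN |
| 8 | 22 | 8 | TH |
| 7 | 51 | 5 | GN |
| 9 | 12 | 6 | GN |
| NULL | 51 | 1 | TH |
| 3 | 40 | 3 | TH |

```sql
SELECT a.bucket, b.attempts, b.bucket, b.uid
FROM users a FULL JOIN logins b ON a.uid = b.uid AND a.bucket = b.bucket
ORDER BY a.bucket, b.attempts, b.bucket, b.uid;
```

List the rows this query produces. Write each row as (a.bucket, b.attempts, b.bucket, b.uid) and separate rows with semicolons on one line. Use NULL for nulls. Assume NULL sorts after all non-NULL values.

(GN, 5, GN, 7); (GN, 5, GN, 7); (GN, 5, GN, 9); (GN, 6, GN, 7); (GN, 6, GN, 7); (GN, 6, GN, 9); (GN, NULL, NULL, NULL); (TH, 3, TH, 3); (TH, NULL, NULL, NULL); (NULL, 1, TH, NULL); (NULL, 8, TH, 8); (NULL, 9, TH, 7); (NULL, NULL, GN, 1)

FULL OUTER JOIN keeps every row from both sides; unmatched rows get NULL for the other side's columns.
Matching on a.uid = b.uid AND a.bucket = b.bucket. A NULL in a compared column never satisfies the condition.
- uid=9, bucket=GN: 2 matching b row(s), so 2 row(s) emitted.
- uid=7, bucket=GN: 2 matching b row(s), so 2 row(s) emitted.
- uid=7, bucket=GN: 2 matching b row(s), so 2 row(s) emitted.
- uid=NULL, bucket=TH: no b row matches, row kept with b columns NULL.
- uid=3, bucket=GN: no b row matches, row kept with b columns NULL.
- uid=3, bucket=TH: 1 matching b row(s), so 1 row(s) emitted.
- 4 row(s) from b found no a partner → padded with NULL.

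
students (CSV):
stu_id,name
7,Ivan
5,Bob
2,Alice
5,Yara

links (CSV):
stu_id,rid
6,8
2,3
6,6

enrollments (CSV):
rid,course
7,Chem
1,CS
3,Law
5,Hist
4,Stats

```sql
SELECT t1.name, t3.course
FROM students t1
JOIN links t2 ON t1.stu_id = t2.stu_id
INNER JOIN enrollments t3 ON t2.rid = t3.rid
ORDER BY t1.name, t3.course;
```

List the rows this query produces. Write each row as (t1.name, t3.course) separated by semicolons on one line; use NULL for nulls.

(Alice, Law)

Step 1 — t1 INNER JOIN t2 on stu_id → 1 row(s).
Then INNER JOIN `enrollments t3` on rid: keep only rows whose t2.rid appears in t3.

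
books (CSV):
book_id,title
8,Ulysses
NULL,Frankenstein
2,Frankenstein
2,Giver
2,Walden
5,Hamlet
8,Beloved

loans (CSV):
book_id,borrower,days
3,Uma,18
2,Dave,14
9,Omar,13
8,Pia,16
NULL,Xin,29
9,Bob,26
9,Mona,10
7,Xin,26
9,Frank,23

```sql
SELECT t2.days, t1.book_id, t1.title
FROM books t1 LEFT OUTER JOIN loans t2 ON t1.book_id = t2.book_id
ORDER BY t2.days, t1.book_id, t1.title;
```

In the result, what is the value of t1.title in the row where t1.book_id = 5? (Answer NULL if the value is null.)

Hamlet

LEFT JOIN keeps every row from `books`; unmatched rows get NULL for `loans`'s columns.
Matching on t1.book_id = t2.book_id. A NULL in a compared column never satisfies the condition.
Matched pairs: 5; unmatched t1 rows kept: 2.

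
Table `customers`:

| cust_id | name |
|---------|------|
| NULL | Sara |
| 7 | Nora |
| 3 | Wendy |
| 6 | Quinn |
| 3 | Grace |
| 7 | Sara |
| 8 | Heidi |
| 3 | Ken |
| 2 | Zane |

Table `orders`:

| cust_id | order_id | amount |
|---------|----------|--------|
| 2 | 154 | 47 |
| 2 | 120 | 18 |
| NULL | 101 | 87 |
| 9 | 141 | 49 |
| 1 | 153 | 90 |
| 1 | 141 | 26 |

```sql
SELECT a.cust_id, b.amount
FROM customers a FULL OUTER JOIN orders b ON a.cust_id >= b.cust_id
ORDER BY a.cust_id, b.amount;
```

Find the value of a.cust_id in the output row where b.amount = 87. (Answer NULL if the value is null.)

NULL

FULL OUTER JOIN keeps every row from both sides; unmatched rows get NULL for the other side's columns.
Matching on a.cust_id >= b.cust_id. A NULL in a compared column never satisfies the condition.
- a[0] cust_id=NULL → no match; kept with NULLs on the b side.
- a[1] cust_id=7 → 4 match(es) in b → 4 row(s).
- a[2] cust_id=3 → 4 match(es) in b → 4 row(s).
- a[3] cust_id=6 → 4 match(es) in b → 4 row(s).
- a[4] cust_id=3 → 4 match(es) in b → 4 row(s).
- a[5] cust_id=7 → 4 match(es) in b → 4 row(s).
- a[6] cust_id=8 → 4 match(es) in b → 4 row(s).
- a[7] cust_id=3 → 4 match(es) in b → 4 row(s).
- a[8] cust_id=2 → 4 match(es) in b → 4 row(s).
- 2 b row(s) had no a match → kept, a columns NULL.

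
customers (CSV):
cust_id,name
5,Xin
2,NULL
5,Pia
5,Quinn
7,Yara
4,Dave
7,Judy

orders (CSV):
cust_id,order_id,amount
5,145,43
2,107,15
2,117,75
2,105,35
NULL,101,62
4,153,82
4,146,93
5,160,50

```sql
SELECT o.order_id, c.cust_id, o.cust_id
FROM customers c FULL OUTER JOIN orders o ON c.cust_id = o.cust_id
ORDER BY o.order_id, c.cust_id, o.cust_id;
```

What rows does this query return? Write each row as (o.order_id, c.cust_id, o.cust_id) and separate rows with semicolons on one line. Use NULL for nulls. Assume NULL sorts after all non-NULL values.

FULL OUTER JOIN keeps every row from both sides; unmatched rows get NULL for the other side's columns.
Matching on c.cust_id = o.cust_id. A NULL in a compared column never satisfies the condition.
Matched pairs: 11; unmatched c rows kept: 2; unmatched o rows kept: 1.

(101, NULL, NULL); (105, 2, 2); (107, 2, 2); (117, 2, 2); (145, 5, 5); (145, 5, 5); (145, 5, 5); (146, 4, 4); (153, 4, 4); (160, 5, 5); (160, 5, 5); (160, 5, 5); (NULL, 7, NULL); (NULL, 7, NULL)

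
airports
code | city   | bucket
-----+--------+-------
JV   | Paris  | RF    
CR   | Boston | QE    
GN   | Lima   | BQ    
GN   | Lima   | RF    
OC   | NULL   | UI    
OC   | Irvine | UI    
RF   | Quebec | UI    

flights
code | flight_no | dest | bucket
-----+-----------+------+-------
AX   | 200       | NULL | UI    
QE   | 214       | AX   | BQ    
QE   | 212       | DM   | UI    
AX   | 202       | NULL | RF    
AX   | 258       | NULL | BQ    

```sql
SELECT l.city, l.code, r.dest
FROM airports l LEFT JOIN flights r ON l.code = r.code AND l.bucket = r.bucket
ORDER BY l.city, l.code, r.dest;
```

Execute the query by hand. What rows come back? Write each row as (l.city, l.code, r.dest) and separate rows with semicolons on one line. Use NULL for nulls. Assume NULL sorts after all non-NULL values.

LEFT JOIN keeps every row from `airports`; unmatched rows get NULL for `flights`'s columns.
Matching on l.code = r.code AND l.bucket = r.bucket.
Matched pairs: 0; unmatched l rows kept: 7.

(Boston, CR, NULL); (Irvine, OC, NULL); (Lima, GN, NULL); (Lima, GN, NULL); (Paris, JV, NULL); (Quebec, RF, NULL); (NULL, OC, NULL)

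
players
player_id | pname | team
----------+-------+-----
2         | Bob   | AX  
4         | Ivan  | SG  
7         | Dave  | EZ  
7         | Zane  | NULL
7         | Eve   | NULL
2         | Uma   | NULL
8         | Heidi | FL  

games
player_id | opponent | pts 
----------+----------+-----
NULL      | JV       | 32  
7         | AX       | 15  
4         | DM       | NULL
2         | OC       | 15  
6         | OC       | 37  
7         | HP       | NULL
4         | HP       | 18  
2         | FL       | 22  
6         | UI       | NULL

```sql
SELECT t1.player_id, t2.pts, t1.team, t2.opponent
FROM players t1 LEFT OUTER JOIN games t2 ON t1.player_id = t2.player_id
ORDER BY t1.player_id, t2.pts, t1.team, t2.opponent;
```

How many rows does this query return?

13

LEFT JOIN keeps every row from `players`; unmatched rows get NULL for `games`'s columns.
Matching on t1.player_id = t2.player_id. A NULL in a compared column never satisfies the condition.
- t1[0] player_id=2 → 2 match(es) in t2 → 2 row(s).
- t1[1] player_id=4 → 2 match(es) in t2 → 2 row(s).
- t1[2] player_id=7 → 2 match(es) in t2 → 2 row(s).
- t1[3] player_id=7 → 2 match(es) in t2 → 2 row(s).
- t1[4] player_id=7 → 2 match(es) in t2 → 2 row(s).
- t1[5] player_id=2 → 2 match(es) in t2 → 2 row(s).
- t1[6] player_id=8 → no match; kept with NULLs on the t2 side.
Total: 12 matched + 1 padded = 13 rows.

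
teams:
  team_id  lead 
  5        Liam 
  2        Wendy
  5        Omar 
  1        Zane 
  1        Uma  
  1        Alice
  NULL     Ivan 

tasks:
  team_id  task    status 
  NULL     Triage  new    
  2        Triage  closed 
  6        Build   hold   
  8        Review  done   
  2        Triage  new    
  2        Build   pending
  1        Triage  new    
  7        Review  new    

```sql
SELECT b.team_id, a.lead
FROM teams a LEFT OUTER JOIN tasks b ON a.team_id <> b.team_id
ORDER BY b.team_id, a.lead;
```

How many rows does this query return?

37

LEFT JOIN keeps every row from `teams`; unmatched rows get NULL for `tasks`'s columns.
Matching on a.team_id <> b.team_id. A NULL in a compared column never satisfies the condition.
- a row (team_id=5): matches 7 b row(s) → 7 output row(s).
- a row (team_id=2): matches 4 b row(s) → 4 output row(s).
- a row (team_id=5): matches 7 b row(s) → 7 output row(s).
- a row (team_id=1): matches 6 b row(s) → 6 output row(s).
- a row (team_id=1): matches 6 b row(s) → 6 output row(s).
- a row (team_id=1): matches 6 b row(s) → 6 output row(s).
- a row (team_id=NULL): no match → kept, b columns NULL.
Total: 36 matched + 1 padded = 37 rows.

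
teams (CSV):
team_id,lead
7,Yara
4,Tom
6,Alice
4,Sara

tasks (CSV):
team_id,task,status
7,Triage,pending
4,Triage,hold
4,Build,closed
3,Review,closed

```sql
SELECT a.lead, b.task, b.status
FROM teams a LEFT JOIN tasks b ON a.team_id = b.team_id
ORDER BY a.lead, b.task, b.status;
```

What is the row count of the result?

6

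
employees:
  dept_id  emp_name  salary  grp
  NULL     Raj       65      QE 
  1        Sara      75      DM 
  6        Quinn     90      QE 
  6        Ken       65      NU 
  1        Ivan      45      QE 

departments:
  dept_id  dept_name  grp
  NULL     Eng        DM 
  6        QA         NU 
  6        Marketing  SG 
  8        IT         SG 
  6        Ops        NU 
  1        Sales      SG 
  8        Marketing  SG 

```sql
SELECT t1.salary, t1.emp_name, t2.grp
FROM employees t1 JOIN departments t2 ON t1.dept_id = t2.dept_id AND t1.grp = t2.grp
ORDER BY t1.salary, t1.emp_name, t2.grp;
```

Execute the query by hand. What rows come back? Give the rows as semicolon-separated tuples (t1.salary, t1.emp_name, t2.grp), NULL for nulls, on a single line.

(65, Ken, NU); (65, Ken, NU)

INNER JOIN keeps only pairs where the ON condition holds.
Matching on t1.dept_id = t2.dept_id AND t1.grp = t2.grp. A NULL in a compared column never satisfies the condition.
Matched pairs: 2.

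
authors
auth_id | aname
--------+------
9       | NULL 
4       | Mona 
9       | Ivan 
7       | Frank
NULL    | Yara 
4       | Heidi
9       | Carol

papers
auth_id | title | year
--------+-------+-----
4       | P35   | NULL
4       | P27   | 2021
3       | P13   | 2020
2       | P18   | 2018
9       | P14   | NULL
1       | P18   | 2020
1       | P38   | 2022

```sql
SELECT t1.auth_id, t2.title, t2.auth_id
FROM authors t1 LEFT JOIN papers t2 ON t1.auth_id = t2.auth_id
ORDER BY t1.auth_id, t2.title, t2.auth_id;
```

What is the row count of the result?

LEFT JOIN keeps every row from `authors`; unmatched rows get NULL for `papers`'s columns.
Matching on t1.auth_id = t2.auth_id. A NULL in a compared column never satisfies the condition.
- auth_id=9: 1 matching t2 row(s), so 1 row(s) emitted.
- auth_id=4: 2 matching t2 row(s), so 2 row(s) emitted.
- auth_id=9: 1 matching t2 row(s), so 1 row(s) emitted.
- auth_id=7: no t2 row matches, row kept with t2 columns NULL.
- auth_id=NULL: no t2 row matches, row kept with t2 columns NULL.
- auth_id=4: 2 matching t2 row(s), so 2 row(s) emitted.
- auth_id=9: 1 matching t2 row(s), so 1 row(s) emitted.
Total: 7 matched + 2 padded = 9 rows.

9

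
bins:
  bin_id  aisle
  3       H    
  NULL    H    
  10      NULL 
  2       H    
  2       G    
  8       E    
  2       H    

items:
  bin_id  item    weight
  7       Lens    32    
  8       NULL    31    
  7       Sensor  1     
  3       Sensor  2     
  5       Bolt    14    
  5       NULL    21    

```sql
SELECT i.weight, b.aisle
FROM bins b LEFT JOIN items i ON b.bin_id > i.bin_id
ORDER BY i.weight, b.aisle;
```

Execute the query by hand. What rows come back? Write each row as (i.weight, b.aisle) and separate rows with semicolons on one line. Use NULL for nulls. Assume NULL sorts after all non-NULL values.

(1, E); (1, NULL); (2, E); (2, NULL); (14, E); (14, NULL); (21, E); (21, NULL); (31, NULL); (32, E); (32, NULL); (NULL, G); (NULL, H); (NULL, H); (NULL, H); (NULL, H)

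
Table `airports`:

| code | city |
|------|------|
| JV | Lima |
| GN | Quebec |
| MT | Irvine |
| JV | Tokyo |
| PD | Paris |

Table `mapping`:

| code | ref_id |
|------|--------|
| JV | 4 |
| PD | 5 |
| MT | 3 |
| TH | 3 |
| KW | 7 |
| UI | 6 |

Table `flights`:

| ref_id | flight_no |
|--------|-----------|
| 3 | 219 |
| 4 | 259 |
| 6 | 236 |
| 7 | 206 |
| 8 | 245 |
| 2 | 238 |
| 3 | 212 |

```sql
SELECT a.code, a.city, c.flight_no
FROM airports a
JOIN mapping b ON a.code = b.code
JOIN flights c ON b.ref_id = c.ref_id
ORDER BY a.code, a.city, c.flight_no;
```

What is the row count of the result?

4

Joins associate left-to-right: airports INNER JOIN mapping on code gives 4 intermediate row(s).
Then INNER JOIN `flights c` on ref_id: keep only rows whose b.ref_id appears in c.
Result: 4 row(s).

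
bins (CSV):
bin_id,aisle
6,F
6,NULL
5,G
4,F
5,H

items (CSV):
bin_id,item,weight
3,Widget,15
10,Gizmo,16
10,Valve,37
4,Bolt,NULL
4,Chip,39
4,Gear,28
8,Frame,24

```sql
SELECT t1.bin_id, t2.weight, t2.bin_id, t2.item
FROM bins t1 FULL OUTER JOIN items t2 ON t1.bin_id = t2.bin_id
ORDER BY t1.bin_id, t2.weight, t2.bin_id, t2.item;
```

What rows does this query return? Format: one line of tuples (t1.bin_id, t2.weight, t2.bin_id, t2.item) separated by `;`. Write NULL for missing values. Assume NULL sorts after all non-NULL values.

(4, 28, 4, Gear); (4, 39, 4, Chip); (4, NULL, 4, Bolt); (5, NULL, NULL, NULL); (5, NULL, NULL, NULL); (6, NULL, NULL, NULL); (6, NULL, NULL, NULL); (NULL, 15, 3, Widget); (NULL, 16, 10, Gizmo); (NULL, 24, 8, Frame); (NULL, 37, 10, Valve)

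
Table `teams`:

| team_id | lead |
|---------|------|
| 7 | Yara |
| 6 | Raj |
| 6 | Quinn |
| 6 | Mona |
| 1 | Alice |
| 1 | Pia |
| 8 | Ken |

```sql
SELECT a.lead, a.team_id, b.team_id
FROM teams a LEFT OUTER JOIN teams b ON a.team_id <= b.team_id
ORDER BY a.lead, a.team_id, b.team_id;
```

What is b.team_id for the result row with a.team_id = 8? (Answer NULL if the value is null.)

8

LEFT JOIN keeps every row from `teams a`; unmatched rows get NULL for `teams b`'s columns.
Matching on a.team_id <= b.team_id.
- a[0] team_id=7 → 2 match(es) in b → 2 row(s).
- a[1] team_id=6 → 5 match(es) in b → 5 row(s).
- a[2] team_id=6 → 5 match(es) in b → 5 row(s).
- a[3] team_id=6 → 5 match(es) in b → 5 row(s).
- a[4] team_id=1 → 7 match(es) in b → 7 row(s).
- a[5] team_id=1 → 7 match(es) in b → 7 row(s).
- a[6] team_id=8 → 1 match(es) in b → 1 row(s).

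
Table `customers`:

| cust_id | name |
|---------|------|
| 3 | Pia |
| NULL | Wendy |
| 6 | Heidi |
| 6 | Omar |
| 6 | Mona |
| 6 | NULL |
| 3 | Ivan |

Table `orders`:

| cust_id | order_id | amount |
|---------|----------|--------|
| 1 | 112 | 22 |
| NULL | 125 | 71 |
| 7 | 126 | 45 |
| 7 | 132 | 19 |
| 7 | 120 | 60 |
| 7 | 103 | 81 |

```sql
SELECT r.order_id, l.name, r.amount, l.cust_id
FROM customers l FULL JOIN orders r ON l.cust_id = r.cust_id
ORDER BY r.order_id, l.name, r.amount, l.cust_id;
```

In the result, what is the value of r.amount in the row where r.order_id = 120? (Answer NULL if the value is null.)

60

FULL OUTER JOIN keeps every row from both sides; unmatched rows get NULL for the other side's columns.
Matching on l.cust_id = r.cust_id. A NULL in a compared column never satisfies the condition.
- cust_id=3: no r row matches, row kept with r columns NULL.
- cust_id=NULL: no r row matches, row kept with r columns NULL.
- cust_id=6: no r row matches, row kept with r columns NULL.
- cust_id=6: no r row matches, row kept with r columns NULL.
- cust_id=6: no r row matches, row kept with r columns NULL.
- cust_id=6: no r row matches, row kept with r columns NULL.
- cust_id=3: no r row matches, row kept with r columns NULL.
- 6 row(s) from r found no l partner → padded with NULL.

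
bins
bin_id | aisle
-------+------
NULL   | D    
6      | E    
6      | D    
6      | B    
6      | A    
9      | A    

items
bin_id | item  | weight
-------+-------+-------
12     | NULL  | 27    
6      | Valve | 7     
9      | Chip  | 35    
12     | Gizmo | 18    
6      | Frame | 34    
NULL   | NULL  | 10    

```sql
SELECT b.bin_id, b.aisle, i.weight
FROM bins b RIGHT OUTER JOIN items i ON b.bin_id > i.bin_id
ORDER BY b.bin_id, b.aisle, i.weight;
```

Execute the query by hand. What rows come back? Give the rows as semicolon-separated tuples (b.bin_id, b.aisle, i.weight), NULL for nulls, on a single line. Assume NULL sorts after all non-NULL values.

(9, A, 7); (9, A, 34); (NULL, NULL, 10); (NULL, NULL, 18); (NULL, NULL, 27); (NULL, NULL, 35)

RIGHT JOIN keeps every row from `items`; unmatched rows get NULL for `bins`'s columns.
Matching on b.bin_id > i.bin_id. A NULL in a compared column never satisfies the condition.
- b[0] bin_id=NULL → no match.
- b[1] bin_id=6 → no match.
- b[2] bin_id=6 → no match.
- b[3] bin_id=6 → no match.
- b[4] bin_id=6 → no match.
- b[5] bin_id=9 → 2 match(es) in i → 2 row(s).
- 4 row(s) from i found no b partner → padded with NULL.
After projecting and ordering:
b.bin_id | b.aisle | i.weight
9 | A | 7
9 | A | 34
NULL | NULL | 10
NULL | NULL | 18
NULL | NULL | 27
NULL | NULL | 35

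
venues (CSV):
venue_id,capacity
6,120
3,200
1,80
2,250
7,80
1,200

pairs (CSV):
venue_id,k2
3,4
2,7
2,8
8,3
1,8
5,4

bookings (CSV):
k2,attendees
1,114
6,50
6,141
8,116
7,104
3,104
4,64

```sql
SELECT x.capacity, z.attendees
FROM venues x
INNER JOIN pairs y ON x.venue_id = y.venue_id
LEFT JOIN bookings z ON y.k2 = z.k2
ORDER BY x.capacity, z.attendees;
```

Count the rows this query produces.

5

Joins associate left-to-right: venues INNER JOIN pairs on venue_id gives 5 intermediate row(s).
Then LEFT JOIN `bookings z` on k2: each of those 5 rows is kept; rows whose y.k2 has no match in z get NULL for z's columns.
Result: 5 row(s).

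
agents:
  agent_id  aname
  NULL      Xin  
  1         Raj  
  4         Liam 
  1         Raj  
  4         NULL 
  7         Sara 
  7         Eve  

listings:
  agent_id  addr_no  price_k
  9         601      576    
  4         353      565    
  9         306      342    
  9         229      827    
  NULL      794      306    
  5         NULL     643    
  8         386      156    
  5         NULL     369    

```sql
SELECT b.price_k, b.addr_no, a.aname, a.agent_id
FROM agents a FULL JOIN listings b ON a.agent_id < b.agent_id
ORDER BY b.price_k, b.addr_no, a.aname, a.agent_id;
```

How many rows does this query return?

FULL OUTER JOIN keeps every row from both sides; unmatched rows get NULL for the other side's columns.
Matching on a.agent_id < b.agent_id. A NULL in a compared column never satisfies the condition.
Matched pairs: 34; unmatched a rows kept: 1; unmatched b rows kept: 1.
Total: 34 matched + 2 padded = 36 rows.

36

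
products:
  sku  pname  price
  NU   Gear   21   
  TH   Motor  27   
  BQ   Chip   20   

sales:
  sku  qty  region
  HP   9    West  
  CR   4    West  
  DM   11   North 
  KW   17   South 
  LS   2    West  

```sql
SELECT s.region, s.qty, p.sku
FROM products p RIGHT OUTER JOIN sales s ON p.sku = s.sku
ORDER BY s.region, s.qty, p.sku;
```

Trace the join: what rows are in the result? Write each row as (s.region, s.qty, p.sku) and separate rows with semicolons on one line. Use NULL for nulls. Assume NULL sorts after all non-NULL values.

(North, 11, NULL); (South, 17, NULL); (West, 2, NULL); (West, 4, NULL); (West, 9, NULL)

RIGHT JOIN keeps every row from `sales`; unmatched rows get NULL for `products`'s columns.
Matching on p.sku = s.sku.
Matched pairs: 0; unmatched s rows kept: 5.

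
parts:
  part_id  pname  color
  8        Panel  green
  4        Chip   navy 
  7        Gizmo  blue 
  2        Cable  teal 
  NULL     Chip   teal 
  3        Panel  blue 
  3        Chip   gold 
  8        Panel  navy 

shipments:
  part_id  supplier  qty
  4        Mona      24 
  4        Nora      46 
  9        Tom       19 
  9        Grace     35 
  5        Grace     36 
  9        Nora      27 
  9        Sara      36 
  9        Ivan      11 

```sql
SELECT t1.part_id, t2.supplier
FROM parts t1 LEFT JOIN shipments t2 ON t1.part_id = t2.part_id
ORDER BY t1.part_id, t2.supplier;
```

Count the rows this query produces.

LEFT JOIN keeps every row from `parts`; unmatched rows get NULL for `shipments`'s columns.
Matching on t1.part_id = t2.part_id. A NULL in a compared column never satisfies the condition.
Matched pairs: 2; unmatched t1 rows kept: 7.
Total: 2 matched + 7 padded = 9 rows.

9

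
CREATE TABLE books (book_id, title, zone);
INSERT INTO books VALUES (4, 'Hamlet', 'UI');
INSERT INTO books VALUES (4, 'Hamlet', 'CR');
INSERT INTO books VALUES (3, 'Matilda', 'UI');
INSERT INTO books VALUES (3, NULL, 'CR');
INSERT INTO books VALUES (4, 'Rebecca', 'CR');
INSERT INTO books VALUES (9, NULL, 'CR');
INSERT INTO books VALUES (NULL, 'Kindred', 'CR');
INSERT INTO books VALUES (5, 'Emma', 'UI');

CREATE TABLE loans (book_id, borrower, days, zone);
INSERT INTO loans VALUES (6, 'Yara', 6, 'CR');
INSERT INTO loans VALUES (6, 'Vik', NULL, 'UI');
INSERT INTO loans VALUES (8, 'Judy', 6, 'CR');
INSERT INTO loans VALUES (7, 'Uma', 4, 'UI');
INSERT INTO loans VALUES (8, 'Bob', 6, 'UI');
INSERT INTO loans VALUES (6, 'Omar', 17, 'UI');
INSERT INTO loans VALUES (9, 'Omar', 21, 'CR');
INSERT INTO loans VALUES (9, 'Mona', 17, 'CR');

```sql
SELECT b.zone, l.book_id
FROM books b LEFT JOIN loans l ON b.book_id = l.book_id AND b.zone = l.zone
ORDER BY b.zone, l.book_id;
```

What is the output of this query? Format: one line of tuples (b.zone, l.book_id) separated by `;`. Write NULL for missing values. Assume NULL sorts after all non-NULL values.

(CR, 9); (CR, 9); (CR, NULL); (CR, NULL); (CR, NULL); (CR, NULL); (UI, NULL); (UI, NULL); (UI, NULL)

LEFT JOIN keeps every row from `books`; unmatched rows get NULL for `loans`'s columns.
Matching on b.book_id = l.book_id AND b.zone = l.zone. A NULL in a compared column never satisfies the condition.
- book_id=4, zone=UI: no l row matches, row kept with l columns NULL.
- book_id=4, zone=CR: no l row matches, row kept with l columns NULL.
- book_id=3, zone=UI: no l row matches, row kept with l columns NULL.
- book_id=3, zone=CR: no l row matches, row kept with l columns NULL.
- book_id=4, zone=CR: no l row matches, row kept with l columns NULL.
- book_id=9, zone=CR: 2 matching l row(s), so 2 row(s) emitted.
- book_id=NULL, zone=CR: no l row matches, row kept with l columns NULL.
- book_id=5, zone=UI: no l row matches, row kept with l columns NULL.
After projecting and ordering:
b.zone | l.book_id
CR | 9
CR | 9
CR | NULL
CR | NULL
CR | NULL
CR | NULL
UI | NULL
UI | NULL
UI | NULL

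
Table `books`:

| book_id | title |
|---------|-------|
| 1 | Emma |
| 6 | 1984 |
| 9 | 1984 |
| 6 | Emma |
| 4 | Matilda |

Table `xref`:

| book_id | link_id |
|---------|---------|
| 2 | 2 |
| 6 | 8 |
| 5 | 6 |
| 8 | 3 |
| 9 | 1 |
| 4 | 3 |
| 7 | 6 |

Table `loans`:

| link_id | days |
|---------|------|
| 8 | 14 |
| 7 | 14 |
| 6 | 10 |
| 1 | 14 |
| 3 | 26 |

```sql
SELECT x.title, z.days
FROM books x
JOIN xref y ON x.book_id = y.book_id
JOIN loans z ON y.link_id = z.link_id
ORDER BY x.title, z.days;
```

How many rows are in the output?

4

Joins associate left-to-right: books INNER JOIN xref on book_id gives 4 intermediate row(s).
Then INNER JOIN `loans z` on link_id: keep only rows whose y.link_id appears in z.
Result: 4 row(s).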